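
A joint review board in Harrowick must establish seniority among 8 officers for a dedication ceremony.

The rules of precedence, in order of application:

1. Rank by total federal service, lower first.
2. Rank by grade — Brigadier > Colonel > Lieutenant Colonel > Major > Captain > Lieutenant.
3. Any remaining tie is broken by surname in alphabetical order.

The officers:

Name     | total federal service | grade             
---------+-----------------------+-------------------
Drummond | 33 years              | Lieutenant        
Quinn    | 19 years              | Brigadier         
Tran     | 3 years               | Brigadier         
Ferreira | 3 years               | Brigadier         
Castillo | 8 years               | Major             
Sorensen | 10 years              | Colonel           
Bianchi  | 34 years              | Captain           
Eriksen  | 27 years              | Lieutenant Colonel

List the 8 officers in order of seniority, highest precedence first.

By total federal service (lower first): Ferreira and Tran (both 3 years); then Castillo (8 years); then Sorensen (10 years); then Quinn (19 years); then Eriksen (27 years); then Drummond (33 years); then Bianchi (34 years).
Ferreira and Tran are each Brigadier, so the next rule applies.
Among Ferreira and Tran, alphabetically by surname: Ferreira before Tran.
Full order: Ferreira, Tran, Castillo, Sorensen, Quinn, Eriksen, Drummond, Bianchi.

Ferreira, Tran, Castillo, Sorensen, Quinn, Eriksen, Drummond, Bianchi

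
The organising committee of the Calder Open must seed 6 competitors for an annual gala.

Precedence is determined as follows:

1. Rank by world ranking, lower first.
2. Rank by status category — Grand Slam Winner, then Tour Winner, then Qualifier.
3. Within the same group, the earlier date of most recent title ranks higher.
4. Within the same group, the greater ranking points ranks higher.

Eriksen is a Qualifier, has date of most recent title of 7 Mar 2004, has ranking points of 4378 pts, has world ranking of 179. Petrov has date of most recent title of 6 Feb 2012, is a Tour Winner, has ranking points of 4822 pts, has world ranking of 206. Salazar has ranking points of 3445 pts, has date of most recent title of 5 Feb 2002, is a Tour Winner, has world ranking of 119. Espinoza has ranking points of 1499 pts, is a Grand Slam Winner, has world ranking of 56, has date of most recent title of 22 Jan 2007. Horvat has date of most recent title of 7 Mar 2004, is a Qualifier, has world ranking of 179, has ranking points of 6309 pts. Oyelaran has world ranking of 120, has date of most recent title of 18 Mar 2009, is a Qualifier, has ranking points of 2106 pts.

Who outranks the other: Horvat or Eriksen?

By world ranking (lower first): Espinoza (56); then Salazar (119); then Oyelaran (120); then Horvat and Eriksen (both 179); then Petrov (206).
Horvat and Eriksen are each Qualifier, so the next rule applies.
Horvat and Eriksen both have date of most recent title 7 Mar 2004, so the next rule applies.
Among Horvat and Eriksen, by ranking points (higher first): Horvat (6309 pts) before Eriksen (4378 pts).
So Horvat takes precedence.

Horvat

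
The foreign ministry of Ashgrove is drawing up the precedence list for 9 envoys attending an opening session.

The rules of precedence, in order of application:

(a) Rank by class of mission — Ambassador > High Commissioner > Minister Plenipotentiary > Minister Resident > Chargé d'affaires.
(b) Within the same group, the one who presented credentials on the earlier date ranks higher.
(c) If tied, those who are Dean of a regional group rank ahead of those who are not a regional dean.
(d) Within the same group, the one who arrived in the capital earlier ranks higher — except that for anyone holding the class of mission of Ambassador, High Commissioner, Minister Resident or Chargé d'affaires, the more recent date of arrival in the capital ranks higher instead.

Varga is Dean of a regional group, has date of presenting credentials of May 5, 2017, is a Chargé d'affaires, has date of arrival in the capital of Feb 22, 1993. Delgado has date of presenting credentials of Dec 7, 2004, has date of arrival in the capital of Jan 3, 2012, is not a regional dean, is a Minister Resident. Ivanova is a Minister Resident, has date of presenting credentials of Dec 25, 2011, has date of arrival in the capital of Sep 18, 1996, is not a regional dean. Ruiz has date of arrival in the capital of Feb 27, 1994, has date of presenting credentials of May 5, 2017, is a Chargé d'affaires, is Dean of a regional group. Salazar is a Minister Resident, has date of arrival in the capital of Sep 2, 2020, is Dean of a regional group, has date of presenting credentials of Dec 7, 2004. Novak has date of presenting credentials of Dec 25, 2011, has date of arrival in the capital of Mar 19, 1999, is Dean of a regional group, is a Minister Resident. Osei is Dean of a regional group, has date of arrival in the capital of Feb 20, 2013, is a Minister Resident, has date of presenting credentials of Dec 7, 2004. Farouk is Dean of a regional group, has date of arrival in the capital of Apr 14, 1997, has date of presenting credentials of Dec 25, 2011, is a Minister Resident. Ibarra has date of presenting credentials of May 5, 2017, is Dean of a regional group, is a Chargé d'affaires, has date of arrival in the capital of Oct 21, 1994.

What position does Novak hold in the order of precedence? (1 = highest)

By class of mission: Salazar, Osei, Delgado, Novak, Farouk and Ivanova (Minister Resident); then Ibarra, Ruiz and Varga (Chargé d'affaires).
Among Salazar, Osei, Delgado, Novak, Farouk and Ivanova, by date of presenting credentials (earlier first): Salazar, Osei and Delgado (Dec 7, 2004) before Novak, Farouk and Ivanova (Dec 25, 2011).
Among Salazar, Osei and Delgado, Dean of a regional group before not a regional dean: Salazar and Osei (Dean of a regional group) before Delgado (not a regional dean).
Among Salazar and Osei, by date of arrival in the capital (later first) (reversed rule for this group): Salazar (Sep 2, 2020) before Osei (Feb 20, 2013).
Among Novak, Farouk and Ivanova, Dean of a regional group before not a regional dean: Novak and Farouk (Dean of a regional group) before Ivanova (not a regional dean).
Among Novak and Farouk, by date of arrival in the capital (later first) (reversed rule for this group): Novak (Mar 19, 1999) before Farouk (Apr 14, 1997).
Ibarra, Ruiz and Varga all have date of presenting credentials May 5, 2017, so the next rule applies.
Ibarra, Ruiz and Varga are each Dean of a regional group, so the next rule applies.
Among Ibarra, Ruiz and Varga, by date of arrival in the capital (later first) (reversed rule for this group): Ibarra (Oct 21, 1994) before Ruiz (Feb 27, 1994) before Varga (Feb 22, 1993).
Order: Salazar, Osei, Delgado, Novak, Farouk, Ivanova, Ibarra, Ruiz, Varga. So position 4.

4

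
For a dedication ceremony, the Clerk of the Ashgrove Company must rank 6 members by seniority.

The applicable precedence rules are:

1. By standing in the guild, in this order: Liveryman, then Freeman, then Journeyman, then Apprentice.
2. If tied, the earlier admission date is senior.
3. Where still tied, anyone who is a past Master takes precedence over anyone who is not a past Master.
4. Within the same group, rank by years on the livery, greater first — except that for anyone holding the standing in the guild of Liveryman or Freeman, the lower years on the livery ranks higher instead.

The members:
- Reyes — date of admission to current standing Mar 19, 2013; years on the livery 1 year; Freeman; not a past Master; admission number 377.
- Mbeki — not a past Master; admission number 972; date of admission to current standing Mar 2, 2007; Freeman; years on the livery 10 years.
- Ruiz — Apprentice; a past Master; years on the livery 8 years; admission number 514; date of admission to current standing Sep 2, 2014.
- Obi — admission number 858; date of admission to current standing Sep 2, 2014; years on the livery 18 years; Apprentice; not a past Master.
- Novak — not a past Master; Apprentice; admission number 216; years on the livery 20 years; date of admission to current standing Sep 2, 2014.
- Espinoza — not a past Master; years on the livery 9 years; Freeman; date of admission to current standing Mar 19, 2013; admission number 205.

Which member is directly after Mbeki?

Reyes

By standing in the guild: Mbeki, Reyes and Espinoza (Freeman); then Ruiz, Novak and Obi (Apprentice).
Among Mbeki, Reyes and Espinoza, by date of admission to current standing (earlier first): Mbeki (Mar 2, 2007) before Reyes and Espinoza (Mar 19, 2013).
Reyes and Espinoza are each not a past Master, so the next rule applies.
Among Reyes and Espinoza, by years on the livery (lower first) (reversed rule for this group): Reyes (1 year) before Espinoza (9 years).
Ruiz, Novak and Obi all have date of admission to current standing Sep 2, 2014, so the next rule applies.
Among Ruiz, Novak and Obi, a past Master before not a past Master: Ruiz (a past Master) before Novak and Obi (not a past Master).
Among Novak and Obi, by years on the livery (higher first): Novak (20 years) before Obi (18 years).
Order: Mbeki, Reyes, Espinoza, Ruiz, Novak, Obi.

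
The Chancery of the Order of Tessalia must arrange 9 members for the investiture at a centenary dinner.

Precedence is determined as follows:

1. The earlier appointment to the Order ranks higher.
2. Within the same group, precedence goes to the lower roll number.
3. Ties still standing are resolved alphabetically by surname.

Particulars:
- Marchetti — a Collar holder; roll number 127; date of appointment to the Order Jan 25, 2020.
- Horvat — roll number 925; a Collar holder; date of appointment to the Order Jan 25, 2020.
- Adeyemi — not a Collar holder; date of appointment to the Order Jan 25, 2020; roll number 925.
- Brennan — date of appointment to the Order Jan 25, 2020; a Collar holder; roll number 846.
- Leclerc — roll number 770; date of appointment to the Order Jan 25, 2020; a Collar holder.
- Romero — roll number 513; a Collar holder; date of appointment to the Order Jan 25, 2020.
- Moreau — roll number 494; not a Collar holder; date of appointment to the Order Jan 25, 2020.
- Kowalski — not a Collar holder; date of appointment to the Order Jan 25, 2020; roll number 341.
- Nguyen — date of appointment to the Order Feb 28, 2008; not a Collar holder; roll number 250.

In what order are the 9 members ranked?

By date of appointment to the Order (earlier first): Nguyen (Feb 28, 2008); then Marchetti, Kowalski, Moreau, Romero, Leclerc, Brennan, Adeyemi and Horvat (each Jan 25, 2020).
Among Marchetti, Kowalski, Moreau, Romero, Leclerc, Brennan, Adeyemi and Horvat, by roll number (lower first): Marchetti (127) before Kowalski (341) before Moreau (494) before Romero (513) before Leclerc (770) before Brennan (846) before Adeyemi and Horvat (925).
Among Adeyemi and Horvat, alphabetically by surname: Adeyemi before Horvat.
Full order: Nguyen, Marchetti, Kowalski, Moreau, Romero, Leclerc, Brennan, Adeyemi, Horvat.

Nguyen, Marchetti, Kowalski, Moreau, Romero, Leclerc, Brennan, Adeyemi, Horvat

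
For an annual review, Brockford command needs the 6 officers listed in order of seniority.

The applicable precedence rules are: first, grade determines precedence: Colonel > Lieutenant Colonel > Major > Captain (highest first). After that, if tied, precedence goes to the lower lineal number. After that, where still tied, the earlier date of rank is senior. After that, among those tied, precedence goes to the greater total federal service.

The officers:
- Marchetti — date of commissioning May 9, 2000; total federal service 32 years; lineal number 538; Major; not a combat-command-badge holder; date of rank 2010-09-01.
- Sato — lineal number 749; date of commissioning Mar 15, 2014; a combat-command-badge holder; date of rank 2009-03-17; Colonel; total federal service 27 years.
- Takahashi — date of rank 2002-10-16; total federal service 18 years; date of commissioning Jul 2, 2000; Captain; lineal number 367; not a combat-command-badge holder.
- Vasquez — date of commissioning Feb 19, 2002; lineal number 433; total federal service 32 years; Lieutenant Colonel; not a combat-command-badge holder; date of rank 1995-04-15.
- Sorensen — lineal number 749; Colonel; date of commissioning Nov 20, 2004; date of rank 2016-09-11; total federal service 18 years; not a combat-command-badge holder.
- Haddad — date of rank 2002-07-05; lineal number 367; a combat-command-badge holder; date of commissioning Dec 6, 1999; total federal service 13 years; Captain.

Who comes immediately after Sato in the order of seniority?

Sorensen

By grade: Sato and Sorensen (Colonel); then Vasquez (Lieutenant Colonel); then Marchetti (Major); then Haddad and Takahashi (Captain).
Sato and Sorensen both have lineal number 749, so the next rule applies.
Among Sato and Sorensen, by date of rank (earlier first): Sato (2009-03-17) before Sorensen (2016-09-11).
Haddad and Takahashi both have lineal number 367, so the next rule applies.
Among Haddad and Takahashi, by date of rank (earlier first): Haddad (2002-07-05) before Takahashi (2002-10-16).
Order: Sato, Sorensen, Vasquez, Marchetti, Haddad, Takahashi.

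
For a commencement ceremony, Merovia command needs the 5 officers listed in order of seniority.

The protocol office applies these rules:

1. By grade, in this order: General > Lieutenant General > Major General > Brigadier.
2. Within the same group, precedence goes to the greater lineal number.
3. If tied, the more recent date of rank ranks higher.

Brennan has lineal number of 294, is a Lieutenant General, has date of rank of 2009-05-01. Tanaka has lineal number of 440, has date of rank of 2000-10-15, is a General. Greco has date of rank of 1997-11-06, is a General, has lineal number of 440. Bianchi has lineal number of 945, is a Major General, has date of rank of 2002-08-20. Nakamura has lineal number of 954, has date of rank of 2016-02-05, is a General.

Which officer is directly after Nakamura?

Tanaka

By grade: Nakamura, Tanaka and Greco (General); then Brennan (Lieutenant General); then Bianchi (Major General).
Among Nakamura, Tanaka and Greco, by lineal number (higher first): Nakamura (954) before Tanaka and Greco (440).
Among Tanaka and Greco, by date of rank (later first): Tanaka (2000-10-15) before Greco (1997-11-06).
Order: Nakamura, Tanaka, Greco, Brennan, Bianchi.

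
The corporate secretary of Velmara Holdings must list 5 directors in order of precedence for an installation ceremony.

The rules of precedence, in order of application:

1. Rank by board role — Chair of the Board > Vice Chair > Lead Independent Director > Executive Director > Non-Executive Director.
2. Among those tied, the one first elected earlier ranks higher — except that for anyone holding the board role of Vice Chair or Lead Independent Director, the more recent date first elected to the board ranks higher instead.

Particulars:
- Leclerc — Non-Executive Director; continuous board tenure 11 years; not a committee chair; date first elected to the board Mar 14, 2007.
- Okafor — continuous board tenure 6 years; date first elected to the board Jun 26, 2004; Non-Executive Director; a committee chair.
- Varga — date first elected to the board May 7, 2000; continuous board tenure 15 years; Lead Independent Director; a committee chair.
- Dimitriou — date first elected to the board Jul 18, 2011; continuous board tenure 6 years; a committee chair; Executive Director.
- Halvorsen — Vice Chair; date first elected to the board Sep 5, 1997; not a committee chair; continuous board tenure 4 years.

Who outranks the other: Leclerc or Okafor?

By board role: Halvorsen (Vice Chair); then Varga (Lead Independent Director); then Dimitriou (Executive Director); then Okafor and Leclerc (Non-Executive Director).
Among Okafor and Leclerc, by date first elected to the board (earlier first): Okafor (Jun 26, 2004) before Leclerc (Mar 14, 2007).
So Okafor takes precedence.

Okafor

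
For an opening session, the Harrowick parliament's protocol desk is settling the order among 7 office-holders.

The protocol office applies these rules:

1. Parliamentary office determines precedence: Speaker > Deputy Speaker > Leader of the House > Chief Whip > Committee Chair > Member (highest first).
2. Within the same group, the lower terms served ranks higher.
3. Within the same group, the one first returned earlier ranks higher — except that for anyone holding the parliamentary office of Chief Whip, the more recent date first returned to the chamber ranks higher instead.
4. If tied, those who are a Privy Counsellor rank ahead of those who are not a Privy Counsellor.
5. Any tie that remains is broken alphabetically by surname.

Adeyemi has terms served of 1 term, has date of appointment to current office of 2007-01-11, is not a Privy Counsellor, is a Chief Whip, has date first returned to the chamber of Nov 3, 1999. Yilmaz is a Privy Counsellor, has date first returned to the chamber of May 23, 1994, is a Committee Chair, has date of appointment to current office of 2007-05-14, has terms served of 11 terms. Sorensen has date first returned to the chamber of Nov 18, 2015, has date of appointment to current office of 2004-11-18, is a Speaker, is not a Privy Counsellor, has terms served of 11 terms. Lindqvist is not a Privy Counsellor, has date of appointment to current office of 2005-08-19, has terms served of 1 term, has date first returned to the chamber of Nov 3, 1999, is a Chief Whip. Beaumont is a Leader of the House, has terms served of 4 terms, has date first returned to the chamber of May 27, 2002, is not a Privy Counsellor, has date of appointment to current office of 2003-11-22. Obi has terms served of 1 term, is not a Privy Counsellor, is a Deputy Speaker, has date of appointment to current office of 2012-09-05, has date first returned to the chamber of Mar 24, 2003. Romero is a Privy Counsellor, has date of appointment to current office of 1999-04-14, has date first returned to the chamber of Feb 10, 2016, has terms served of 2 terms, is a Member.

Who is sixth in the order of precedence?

Yilmaz

By parliamentary office: Sorensen (Speaker); then Obi (Deputy Speaker); then Beaumont (Leader of the House); then Adeyemi and Lindqvist (Chief Whip); then Yilmaz (Committee Chair); then Romero (Member).
Adeyemi and Lindqvist both have terms served 1 term, so the next rule applies.
Adeyemi and Lindqvist both have date first returned to the chamber Nov 3, 1999, so the next rule applies.
Adeyemi and Lindqvist are each not a Privy Counsellor, so the next rule applies.
Among Adeyemi and Lindqvist, alphabetically by surname: Adeyemi before Lindqvist.
Order: Sorensen, Obi, Beaumont, Adeyemi, Lindqvist, Yilmaz, Romero.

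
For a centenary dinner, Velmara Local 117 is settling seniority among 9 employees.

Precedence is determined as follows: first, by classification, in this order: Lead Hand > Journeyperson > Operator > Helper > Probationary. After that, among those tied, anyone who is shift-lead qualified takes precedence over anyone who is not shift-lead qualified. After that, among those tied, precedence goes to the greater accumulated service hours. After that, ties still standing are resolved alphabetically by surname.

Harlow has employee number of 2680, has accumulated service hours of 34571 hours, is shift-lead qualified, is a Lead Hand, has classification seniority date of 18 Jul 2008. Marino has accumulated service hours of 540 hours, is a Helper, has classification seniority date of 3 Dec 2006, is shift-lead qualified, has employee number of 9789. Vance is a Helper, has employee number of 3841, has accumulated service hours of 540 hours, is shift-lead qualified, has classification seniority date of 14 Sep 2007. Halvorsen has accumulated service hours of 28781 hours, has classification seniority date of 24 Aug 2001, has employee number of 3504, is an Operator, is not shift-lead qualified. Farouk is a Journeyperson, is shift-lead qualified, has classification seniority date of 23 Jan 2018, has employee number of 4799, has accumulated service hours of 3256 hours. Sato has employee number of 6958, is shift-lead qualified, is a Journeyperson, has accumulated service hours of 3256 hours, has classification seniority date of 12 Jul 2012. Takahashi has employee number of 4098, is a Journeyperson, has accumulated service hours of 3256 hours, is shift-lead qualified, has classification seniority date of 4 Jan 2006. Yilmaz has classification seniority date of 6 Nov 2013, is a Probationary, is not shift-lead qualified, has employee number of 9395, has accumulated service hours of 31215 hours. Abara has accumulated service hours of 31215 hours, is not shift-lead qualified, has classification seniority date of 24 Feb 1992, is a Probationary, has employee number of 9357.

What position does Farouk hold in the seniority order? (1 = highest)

2

By classification: Harlow (Lead Hand); then Farouk, Sato and Takahashi (Journeyperson); then Halvorsen (Operator); then Marino and Vance (Helper); then Abara and Yilmaz (Probationary).
Farouk, Sato and Takahashi are each shift-lead qualified, so the next rule applies.
Farouk, Sato and Takahashi all have accumulated service hours 3256 hours, so the next rule applies.
Among Farouk, Sato and Takahashi, alphabetically by surname: Farouk before Sato before Takahashi.
Marino and Vance are each shift-lead qualified, so the next rule applies.
Marino and Vance both have accumulated service hours 540 hours, so the next rule applies.
Among Marino and Vance, alphabetically by surname: Marino before Vance.
Abara and Yilmaz are each not shift-lead qualified, so the next rule applies.
Abara and Yilmaz both have accumulated service hours 31215 hours, so the next rule applies.
Among Abara and Yilmaz, alphabetically by surname: Abara before Yilmaz.
Order: Harlow, Farouk, Sato, Takahashi, Halvorsen, Marino, Vance, Abara, Yilmaz. So position 2.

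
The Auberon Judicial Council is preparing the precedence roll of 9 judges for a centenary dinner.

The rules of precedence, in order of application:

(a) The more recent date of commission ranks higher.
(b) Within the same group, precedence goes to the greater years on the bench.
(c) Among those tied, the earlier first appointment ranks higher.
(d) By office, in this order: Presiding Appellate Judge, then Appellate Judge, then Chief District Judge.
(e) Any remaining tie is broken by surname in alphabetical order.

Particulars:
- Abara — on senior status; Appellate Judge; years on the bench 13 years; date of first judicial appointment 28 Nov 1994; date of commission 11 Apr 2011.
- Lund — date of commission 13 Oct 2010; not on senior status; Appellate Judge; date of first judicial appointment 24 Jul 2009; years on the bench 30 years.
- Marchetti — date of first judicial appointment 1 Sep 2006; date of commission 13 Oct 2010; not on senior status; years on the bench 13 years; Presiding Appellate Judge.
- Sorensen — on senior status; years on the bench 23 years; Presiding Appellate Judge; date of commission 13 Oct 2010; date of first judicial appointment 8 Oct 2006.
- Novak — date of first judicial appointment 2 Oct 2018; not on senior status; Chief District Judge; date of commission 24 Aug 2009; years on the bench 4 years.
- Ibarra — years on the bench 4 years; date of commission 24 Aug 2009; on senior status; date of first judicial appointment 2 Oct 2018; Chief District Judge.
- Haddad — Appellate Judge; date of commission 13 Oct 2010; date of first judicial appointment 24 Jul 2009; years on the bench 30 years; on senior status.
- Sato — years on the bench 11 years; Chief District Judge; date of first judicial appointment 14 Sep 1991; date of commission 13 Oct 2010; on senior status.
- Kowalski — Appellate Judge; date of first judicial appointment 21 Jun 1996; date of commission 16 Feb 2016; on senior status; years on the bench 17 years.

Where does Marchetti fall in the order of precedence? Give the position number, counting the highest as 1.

By date of commission (later first): Kowalski (16 Feb 2016); then Abara (11 Apr 2011); then Haddad, Lund, Sorensen, Marchetti and Sato (each 13 Oct 2010); then Ibarra and Novak (both 24 Aug 2009).
Among Haddad, Lund, Sorensen, Marchetti and Sato, by years on the bench (higher first): Haddad and Lund (30 years) before Sorensen (23 years) before Marchetti (13 years) before Sato (11 years).
Haddad and Lund both have date of first judicial appointment 24 Jul 2009, so the next rule applies.
Haddad and Lund are each Appellate Judge, so the next rule applies.
Among Haddad and Lund, alphabetically by surname: Haddad before Lund.
Ibarra and Novak both have years on the bench 4 years, so the next rule applies.
Ibarra and Novak both have date of first judicial appointment 2 Oct 2018, so the next rule applies.
Ibarra and Novak are each Chief District Judge, so the next rule applies.
Among Ibarra and Novak, alphabetically by surname: Ibarra before Novak.
Order: Kowalski, Abara, Haddad, Lund, Sorensen, Marchetti, Sato, Ibarra, Novak. So position 6.

6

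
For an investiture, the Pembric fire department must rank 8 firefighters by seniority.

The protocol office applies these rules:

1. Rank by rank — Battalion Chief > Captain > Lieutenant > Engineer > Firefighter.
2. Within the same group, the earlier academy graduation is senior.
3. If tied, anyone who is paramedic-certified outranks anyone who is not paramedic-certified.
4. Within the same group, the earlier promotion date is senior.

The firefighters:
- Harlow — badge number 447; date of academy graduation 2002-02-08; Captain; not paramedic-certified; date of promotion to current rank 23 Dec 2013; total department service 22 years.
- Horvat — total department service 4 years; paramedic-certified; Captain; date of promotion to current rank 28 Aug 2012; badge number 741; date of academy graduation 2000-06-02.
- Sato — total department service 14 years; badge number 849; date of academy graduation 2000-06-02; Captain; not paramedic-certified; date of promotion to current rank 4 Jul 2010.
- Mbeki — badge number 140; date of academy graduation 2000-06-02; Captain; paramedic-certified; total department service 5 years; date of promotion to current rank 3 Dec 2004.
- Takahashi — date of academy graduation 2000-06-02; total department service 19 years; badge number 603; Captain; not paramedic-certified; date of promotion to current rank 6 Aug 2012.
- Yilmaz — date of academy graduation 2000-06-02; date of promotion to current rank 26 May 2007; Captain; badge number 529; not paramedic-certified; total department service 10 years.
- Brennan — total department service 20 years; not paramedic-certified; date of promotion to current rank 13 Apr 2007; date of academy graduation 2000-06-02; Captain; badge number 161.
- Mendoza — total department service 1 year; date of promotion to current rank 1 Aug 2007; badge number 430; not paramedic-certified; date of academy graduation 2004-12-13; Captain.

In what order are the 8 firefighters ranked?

Mbeki, Horvat, Brennan, Yilmaz, Sato, Takahashi, Harlow, Mendoza

By rank: Mbeki, Horvat, Brennan, Yilmaz, Sato, Takahashi, Harlow and Mendoza (Captain).
Among Mbeki, Horvat, Brennan, Yilmaz, Sato, Takahashi, Harlow and Mendoza, by date of academy graduation (earlier first): Mbeki, Horvat, Brennan, Yilmaz, Sato and Takahashi (2000-06-02) before Harlow (2002-02-08) before Mendoza (2004-12-13).
Among Mbeki, Horvat, Brennan, Yilmaz, Sato and Takahashi, paramedic-certified before not paramedic-certified: Mbeki and Horvat (paramedic-certified) before Brennan, Yilmaz, Sato and Takahashi (not paramedic-certified).
Among Mbeki and Horvat, by date of promotion to current rank (earlier first): Mbeki (3 Dec 2004) before Horvat (28 Aug 2012).
Among Brennan, Yilmaz, Sato and Takahashi, by date of promotion to current rank (earlier first): Brennan (13 Apr 2007) before Yilmaz (26 May 2007) before Sato (4 Jul 2010) before Takahashi (6 Aug 2012).
Full order: Mbeki, Horvat, Brennan, Yilmaz, Sato, Takahashi, Harlow, Mendoza.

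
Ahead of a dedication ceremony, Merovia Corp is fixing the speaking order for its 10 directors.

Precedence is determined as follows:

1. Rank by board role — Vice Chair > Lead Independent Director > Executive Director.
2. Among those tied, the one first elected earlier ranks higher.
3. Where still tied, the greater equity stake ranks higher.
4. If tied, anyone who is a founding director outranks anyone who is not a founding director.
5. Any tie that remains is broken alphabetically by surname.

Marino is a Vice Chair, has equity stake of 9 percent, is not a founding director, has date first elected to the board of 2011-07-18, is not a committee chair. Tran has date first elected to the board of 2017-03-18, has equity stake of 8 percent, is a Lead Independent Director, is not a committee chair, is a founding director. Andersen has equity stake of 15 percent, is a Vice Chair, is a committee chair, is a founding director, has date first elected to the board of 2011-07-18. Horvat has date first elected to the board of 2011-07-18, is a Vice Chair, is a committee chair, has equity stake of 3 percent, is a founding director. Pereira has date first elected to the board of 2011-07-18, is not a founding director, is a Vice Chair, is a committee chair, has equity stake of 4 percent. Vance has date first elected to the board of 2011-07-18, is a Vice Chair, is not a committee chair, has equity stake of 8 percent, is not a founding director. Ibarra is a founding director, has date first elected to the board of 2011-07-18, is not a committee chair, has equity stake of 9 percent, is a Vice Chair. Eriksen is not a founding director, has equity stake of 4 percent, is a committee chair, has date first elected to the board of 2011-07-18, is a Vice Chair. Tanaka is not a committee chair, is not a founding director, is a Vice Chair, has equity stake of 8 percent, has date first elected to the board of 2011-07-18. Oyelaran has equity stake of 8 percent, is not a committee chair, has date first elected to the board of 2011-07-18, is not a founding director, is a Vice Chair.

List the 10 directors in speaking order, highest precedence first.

By board role: Andersen, Ibarra, Marino, Oyelaran, Tanaka, Vance, Eriksen, Pereira and Horvat (Vice Chair); then Tran (Lead Independent Director).
Andersen, Ibarra, Marino, Oyelaran, Tanaka, Vance, Eriksen, Pereira and Horvat all have date first elected to the board 2011-07-18, so the next rule applies.
Among Andersen, Ibarra, Marino, Oyelaran, Tanaka, Vance, Eriksen, Pereira and Horvat, by equity stake (higher first): Andersen (15 percent) before Ibarra and Marino (9 percent) before Oyelaran, Tanaka and Vance (8 percent) before Eriksen and Pereira (4 percent) before Horvat (3 percent).
Among Ibarra and Marino, a founding director before not a founding director: Ibarra (a founding director) before Marino (not a founding director).
Oyelaran, Tanaka and Vance are each not a founding director, so the next rule applies.
Among Oyelaran, Tanaka and Vance, alphabetically by surname: Oyelaran before Tanaka before Vance.
Eriksen and Pereira are each not a founding director, so the next rule applies.
Among Eriksen and Pereira, alphabetically by surname: Eriksen before Pereira.
Full order: Andersen, Ibarra, Marino, Oyelaran, Tanaka, Vance, Eriksen, Pereira, Horvat, Tran.

Andersen, Ibarra, Marino, Oyelaran, Tanaka, Vance, Eriksen, Pereira, Horvat, Tran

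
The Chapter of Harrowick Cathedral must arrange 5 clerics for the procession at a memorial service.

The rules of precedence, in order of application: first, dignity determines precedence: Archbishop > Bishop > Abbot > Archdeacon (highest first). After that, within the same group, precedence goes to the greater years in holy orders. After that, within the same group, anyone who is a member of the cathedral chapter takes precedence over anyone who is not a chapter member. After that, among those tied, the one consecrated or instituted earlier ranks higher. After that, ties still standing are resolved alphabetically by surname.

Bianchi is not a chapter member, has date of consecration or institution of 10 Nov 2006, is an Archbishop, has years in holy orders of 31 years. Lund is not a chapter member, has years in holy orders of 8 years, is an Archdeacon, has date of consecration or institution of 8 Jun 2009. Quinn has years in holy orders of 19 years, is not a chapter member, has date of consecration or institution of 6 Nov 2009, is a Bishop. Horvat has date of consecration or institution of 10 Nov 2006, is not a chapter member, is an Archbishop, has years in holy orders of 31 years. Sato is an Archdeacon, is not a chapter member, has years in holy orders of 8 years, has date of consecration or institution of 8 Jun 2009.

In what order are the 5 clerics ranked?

By dignity: Bianchi and Horvat (Archbishop); then Quinn (Bishop); then Lund and Sato (Archdeacon).
Bianchi and Horvat both have years in holy orders 31 years, so the next rule applies.
Bianchi and Horvat are each not a chapter member, so the next rule applies.
Bianchi and Horvat both have date of consecration or institution 10 Nov 2006, so the next rule applies.
Among Bianchi and Horvat, alphabetically by surname: Bianchi before Horvat.
Lund and Sato both have years in holy orders 8 years, so the next rule applies.
Lund and Sato are each not a chapter member, so the next rule applies.
Lund and Sato both have date of consecration or institution 8 Jun 2009, so the next rule applies.
Among Lund and Sato, alphabetically by surname: Lund before Sato.
Full order: Bianchi, Horvat, Quinn, Lund, Sato.

Bianchi, Horvat, Quinn, Lund, Sato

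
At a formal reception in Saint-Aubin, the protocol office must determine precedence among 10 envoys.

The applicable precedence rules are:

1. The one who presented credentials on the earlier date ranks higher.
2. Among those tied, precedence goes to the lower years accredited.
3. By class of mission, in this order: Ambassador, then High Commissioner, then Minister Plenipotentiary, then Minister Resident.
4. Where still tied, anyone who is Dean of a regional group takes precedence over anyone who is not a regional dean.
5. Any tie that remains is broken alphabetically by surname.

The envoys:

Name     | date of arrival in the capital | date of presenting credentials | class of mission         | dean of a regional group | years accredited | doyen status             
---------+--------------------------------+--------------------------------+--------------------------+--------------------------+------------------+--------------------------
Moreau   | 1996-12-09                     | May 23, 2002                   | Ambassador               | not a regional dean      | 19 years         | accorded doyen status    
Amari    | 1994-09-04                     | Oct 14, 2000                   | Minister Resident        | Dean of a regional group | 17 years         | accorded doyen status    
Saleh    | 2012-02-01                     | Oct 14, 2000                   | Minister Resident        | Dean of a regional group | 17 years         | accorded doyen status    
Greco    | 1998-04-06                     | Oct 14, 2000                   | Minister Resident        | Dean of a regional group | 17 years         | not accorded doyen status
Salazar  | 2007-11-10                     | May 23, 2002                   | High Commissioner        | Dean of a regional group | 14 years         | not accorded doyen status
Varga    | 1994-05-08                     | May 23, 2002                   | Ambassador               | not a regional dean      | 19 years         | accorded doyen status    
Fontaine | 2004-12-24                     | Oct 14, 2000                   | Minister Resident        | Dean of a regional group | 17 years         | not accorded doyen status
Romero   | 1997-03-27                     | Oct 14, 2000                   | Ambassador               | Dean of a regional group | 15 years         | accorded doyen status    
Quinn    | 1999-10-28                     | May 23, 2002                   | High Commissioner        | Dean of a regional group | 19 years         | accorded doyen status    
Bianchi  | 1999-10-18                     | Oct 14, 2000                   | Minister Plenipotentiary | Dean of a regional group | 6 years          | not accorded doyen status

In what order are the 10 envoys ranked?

Bianchi, Romero, Amari, Fontaine, Greco, Saleh, Salazar, Moreau, Varga, Quinn

By date of presenting credentials (earlier first): Bianchi, Romero, Amari, Fontaine, Greco and Saleh (each Oct 14, 2000); then Salazar, Moreau, Varga and Quinn (each May 23, 2002).
Among Bianchi, Romero, Amari, Fontaine, Greco and Saleh, by years accredited (lower first): Bianchi (6 years) before Romero (15 years) before Amari, Fontaine, Greco and Saleh (17 years).
Amari, Fontaine, Greco and Saleh are each Minister Resident, so the next rule applies.
Amari, Fontaine, Greco and Saleh are each Dean of a regional group, so the next rule applies.
Among Amari, Fontaine, Greco and Saleh, alphabetically by surname: Amari before Fontaine before Greco before Saleh.
Among Salazar, Moreau, Varga and Quinn, by years accredited (lower first): Salazar (14 years) before Moreau, Varga and Quinn (19 years).
Among Moreau, Varga and Quinn, by class of mission: Moreau and Varga (Ambassador) before Quinn (High Commissioner).
Moreau and Varga are each not a regional dean, so the next rule applies.
Among Moreau and Varga, alphabetically by surname: Moreau before Varga.
Full order: Bianchi, Romero, Amari, Fontaine, Greco, Saleh, Salazar, Moreau, Varga, Quinn.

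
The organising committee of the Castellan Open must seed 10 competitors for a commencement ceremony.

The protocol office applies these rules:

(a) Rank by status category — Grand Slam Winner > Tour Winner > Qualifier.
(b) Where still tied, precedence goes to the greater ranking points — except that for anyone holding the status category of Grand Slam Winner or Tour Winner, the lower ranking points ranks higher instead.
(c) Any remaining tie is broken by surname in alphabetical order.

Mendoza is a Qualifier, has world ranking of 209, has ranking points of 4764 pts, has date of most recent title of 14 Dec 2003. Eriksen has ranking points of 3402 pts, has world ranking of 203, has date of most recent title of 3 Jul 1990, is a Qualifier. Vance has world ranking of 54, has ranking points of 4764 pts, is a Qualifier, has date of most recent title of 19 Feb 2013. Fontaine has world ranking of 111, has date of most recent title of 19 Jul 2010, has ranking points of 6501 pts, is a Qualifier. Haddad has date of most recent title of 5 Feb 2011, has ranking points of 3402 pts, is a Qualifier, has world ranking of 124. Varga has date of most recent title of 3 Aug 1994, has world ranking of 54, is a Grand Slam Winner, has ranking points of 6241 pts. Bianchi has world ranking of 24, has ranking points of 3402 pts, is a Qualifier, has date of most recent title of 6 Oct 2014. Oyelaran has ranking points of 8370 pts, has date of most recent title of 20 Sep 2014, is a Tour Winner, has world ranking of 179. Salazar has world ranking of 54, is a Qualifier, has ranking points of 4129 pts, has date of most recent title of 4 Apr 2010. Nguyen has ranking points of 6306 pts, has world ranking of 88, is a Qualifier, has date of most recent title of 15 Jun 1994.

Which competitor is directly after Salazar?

By status category: Varga (Grand Slam Winner); then Oyelaran (Tour Winner); then Fontaine, Nguyen, Mendoza, Vance, Salazar, Bianchi, Eriksen and Haddad (Qualifier).
Among Fontaine, Nguyen, Mendoza, Vance, Salazar, Bianchi, Eriksen and Haddad, by ranking points (higher first): Fontaine (6501 pts) before Nguyen (6306 pts) before Mendoza and Vance (4764 pts) before Salazar (4129 pts) before Bianchi, Eriksen and Haddad (3402 pts).
Among Mendoza and Vance, alphabetically by surname: Mendoza before Vance.
Among Bianchi, Eriksen and Haddad, alphabetically by surname: Bianchi before Eriksen before Haddad.
Order: Varga, Oyelaran, Fontaine, Nguyen, Mendoza, Vance, Salazar, Bianchi, Eriksen, Haddad.

Bianchi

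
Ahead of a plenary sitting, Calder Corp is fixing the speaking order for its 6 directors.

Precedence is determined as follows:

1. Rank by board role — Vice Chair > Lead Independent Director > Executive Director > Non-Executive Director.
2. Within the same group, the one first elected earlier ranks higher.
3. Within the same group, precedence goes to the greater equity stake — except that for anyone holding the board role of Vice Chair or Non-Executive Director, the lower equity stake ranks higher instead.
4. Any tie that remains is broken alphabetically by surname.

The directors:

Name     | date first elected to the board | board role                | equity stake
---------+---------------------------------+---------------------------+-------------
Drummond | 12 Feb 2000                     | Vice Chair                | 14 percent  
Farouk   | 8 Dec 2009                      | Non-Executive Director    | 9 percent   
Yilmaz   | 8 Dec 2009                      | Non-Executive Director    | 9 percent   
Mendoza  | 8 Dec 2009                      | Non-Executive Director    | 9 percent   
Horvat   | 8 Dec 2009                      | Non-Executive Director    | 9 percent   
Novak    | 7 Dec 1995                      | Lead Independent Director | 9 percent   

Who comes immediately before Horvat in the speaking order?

By board role: Drummond (Vice Chair); then Novak (Lead Independent Director); then Farouk, Horvat, Mendoza and Yilmaz (Non-Executive Director).
Farouk, Horvat, Mendoza and Yilmaz all have date first elected to the board 8 Dec 2009, so the next rule applies.
Farouk, Horvat, Mendoza and Yilmaz all have equity stake 9 percent, so the next rule applies.
Among Farouk, Horvat, Mendoza and Yilmaz, alphabetically by surname: Farouk before Horvat before Mendoza before Yilmaz.
Order: Drummond, Novak, Farouk, Horvat, Mendoza, Yilmaz.

Farouk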